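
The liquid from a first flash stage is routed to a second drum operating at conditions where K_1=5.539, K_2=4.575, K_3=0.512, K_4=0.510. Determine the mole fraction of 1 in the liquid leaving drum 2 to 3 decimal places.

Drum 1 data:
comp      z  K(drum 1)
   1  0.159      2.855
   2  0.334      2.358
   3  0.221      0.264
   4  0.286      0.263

Drum 1:
Iterate (Newton) starting at ψ₁ = 0.41:
  ψ₁ = 0.410: g = -0.0761, g' = -0.995 → ψ₁ = 0.334
  ψ₁ = 0.334: g = -0.0007, g' = -0.984 → ψ₁ = 0.333
Converged at ψ₁ = 0.333.
Drum-1 compositions:
  1: x = 0.098, y = 0.281
  2: x = 0.230, y = 0.542
  3: x = 0.293, y = 0.077
  4: x = 0.379, y = 0.100
Drum-2 feed = drum-1 liquid: z₂ = (0.0983, 0.2300, 0.2927, 0.3790).
Drum 2:
Newton iteration, ψ₂⁰ = 0.5:
  ψ₂ = 0.500: g = -0.0034, g' = -0.849 → ψ₂ = 0.496
Converged at ψ₂ = 0.496.
  1: x = 0.030, y = 0.167
  2: x = 0.083, y = 0.379
  3: x = 0.386, y = 0.198
  4: x = 0.501, y = 0.255

x_1 (drum 2) = 0.030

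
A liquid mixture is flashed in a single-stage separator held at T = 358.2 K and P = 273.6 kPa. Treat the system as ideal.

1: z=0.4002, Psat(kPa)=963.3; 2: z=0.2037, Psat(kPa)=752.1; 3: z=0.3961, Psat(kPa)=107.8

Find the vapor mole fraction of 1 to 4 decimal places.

y_1 = 0.4601

Raoult's law: Kᵢ = Pᵢˢᵃᵗ/P = Pᵢˢᵃᵗ/273.6.
  K_1 = 963.3/273.6 = 3.520833, K_2 = 752.1/273.6 = 2.748904, K_3 = 107.8/273.6 = 0.394006
Rachford–Rice: g(ψ) = Σ zᵢ(Kᵢ−1)/(1+ψ(Kᵢ−1)) = 0.
Feasibility: ΣzᵢKᵢ = 2.1251, Σzᵢ/Kᵢ = 1.1931 — both > 1, two phases present.
Newton iteration, ψ⁰ = 0.5:
  ψ = 0.5000: g = 0.29198, g' = -0.9745 → ψ = 0.7996
  ψ = 0.7996: g = 0.01736, g' = -0.9355 → ψ = 0.8182
  ψ = 0.8182: g = -0.00012, g' = -0.9488 → ψ = 0.8181
Converged at ψ = 0.8181.
Compositions from xᵢ = zᵢ/(1+ψ(Kᵢ−1)), yᵢ = Kᵢxᵢ:
  1: x = 0.1307, y = 0.4601
  2: x = 0.0838, y = 0.2304
  3: x = 0.7855, y = 0.3095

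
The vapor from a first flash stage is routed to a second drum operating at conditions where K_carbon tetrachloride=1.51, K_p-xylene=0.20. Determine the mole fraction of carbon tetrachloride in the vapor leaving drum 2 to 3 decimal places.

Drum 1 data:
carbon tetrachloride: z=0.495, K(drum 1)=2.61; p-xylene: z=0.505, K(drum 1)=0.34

y_carbon tetrachloride (drum 2) = 0.922

Drum 1:
Newton–Raphson from ψ₁ = 0.58:
  ψ₁ = 0.580: g = -0.1279, g' = -0.921 → ψ₁ = 0.441
  ψ₁ = 0.441: g = -0.0041, g' = -0.876 → ψ₁ = 0.436
Converged at ψ₁ = 0.436.
Drum-1 compositions:
  carbon tetrachloride: x = 0.291, y = 0.759
  p-xylene: x = 0.709, y = 0.241
Drum-2 feed = drum-1 vapor: z₂ = (0.7589, 0.2411).
Drum 2:
Material balance + equilibrium reduce to Σ zᵢ(Kᵢ−1)/(1+ψ₂(Kᵢ−1)) = 0.
g(0) = ΣzᵢKᵢ − 1 = 0.194 and g(1) = 1 − Σzᵢ/Kᵢ = -0.708, so a root lies in (0, 1).
Binary case is linear: z₁(K₁−1)(1+ψ₂(K₂−1)) + z₂(K₂−1)(1+ψ₂(K₁−1)) = 0
⇒ ψ₂ = [z₁(K₁−1)+z₂(K₂−1)] / [−(K₁−1)(K₂−1)] = 0.1941/0.4080 = 0.476
  carbon tetrachloride: x = 0.611, y = 0.922
  p-xylene: x = 0.389, y = 0.078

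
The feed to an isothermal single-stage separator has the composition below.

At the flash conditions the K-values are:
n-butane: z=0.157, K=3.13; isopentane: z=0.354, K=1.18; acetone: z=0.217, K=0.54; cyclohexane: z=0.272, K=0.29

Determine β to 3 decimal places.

β = 0.138

Newton iteration, β⁰ = 0.5:
  β = 0.500: g = -0.2086, g' = -0.584 → β = 0.143
  β = 0.143: g = -0.0030, g' = -0.652 → β = 0.138
Converged at β = 0.138.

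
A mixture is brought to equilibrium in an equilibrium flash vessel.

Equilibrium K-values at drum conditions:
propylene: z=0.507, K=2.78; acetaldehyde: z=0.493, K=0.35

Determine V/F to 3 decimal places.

V/F = 0.503

Rachford–Rice: g(V/F) = Σ zᵢ(Kᵢ−1)/(1+V/F(Kᵢ−1)) = 0.
g(0) = ΣzᵢKᵢ − 1 = 0.582 and g(1) = 1 − Σzᵢ/Kᵢ = -0.591, so a root lies in (0, 1).
Binary case is linear: z₁(K₁−1)(1+V/F(K₂−1)) + z₂(K₂−1)(1+V/F(K₁−1)) = 0
⇒ V/F = [z₁(K₁−1)+z₂(K₂−1)] / [−(K₁−1)(K₂−1)] = 0.5820/1.1570 = 0.503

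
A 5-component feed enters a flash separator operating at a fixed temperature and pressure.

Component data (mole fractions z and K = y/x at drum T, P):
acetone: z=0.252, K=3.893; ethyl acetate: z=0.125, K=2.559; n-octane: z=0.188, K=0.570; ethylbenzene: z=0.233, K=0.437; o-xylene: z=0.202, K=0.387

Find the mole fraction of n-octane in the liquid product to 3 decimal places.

x_n-octane = 0.231

Iterate (Newton) starting at ψ = 0.56:
  ψ = 0.560: g = -0.1043, g' = -0.788 → ψ = 0.428
  ψ = 0.428: g = 0.0032, g' = -0.851 → ψ = 0.431
Converged at ψ = 0.431.
Compositions from xᵢ = zᵢ/(1+ψ(Kᵢ−1)), yᵢ = Kᵢxᵢ:
  acetone: x = 0.112, y = 0.436
  ethyl acetate: x = 0.075, y = 0.191
  n-octane: x = 0.231, y = 0.132
  ethylbenzene: x = 0.308, y = 0.134
  o-xylene: x = 0.275, y = 0.106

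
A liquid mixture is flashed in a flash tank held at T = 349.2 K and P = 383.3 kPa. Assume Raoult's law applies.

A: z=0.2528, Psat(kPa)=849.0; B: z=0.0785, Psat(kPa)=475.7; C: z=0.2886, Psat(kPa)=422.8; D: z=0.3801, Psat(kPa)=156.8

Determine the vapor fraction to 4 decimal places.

ψ = 0.2965

Raoult's law: Kᵢ = Pᵢˢᵃᵗ/P = Pᵢˢᵃᵗ/383.3.
  K_A = 849.0/383.3 = 2.214975, K_B = 475.7/383.3 = 1.241064, K_C = 422.8/383.3 = 1.103052, K_D = 156.8/383.3 = 0.409079
Let ψ = V/F and solve Σ zᵢ(Kᵢ−1)/(1+ψ(Kᵢ−1)) = 0.
Check two-phase: ΣzᵢKᵢ = 1.1312 > 1 and Σzᵢ/Kᵢ = 1.3682 > 1, so g(0) = 0.1312 > 0 and g(1) = -0.3682 < 0.
Newton iteration, ψ⁰ = 0.66:
  ψ = 0.6600: g = -0.15359, g' = -0.4777 → ψ = 0.3385
  ψ = 0.3385: g = -0.01690, g' = -0.4015 → ψ = 0.2964
  ψ = 0.2964: g = 0.00004, g' = -0.4037 → ψ = 0.2965
Converged at ψ = 0.2965.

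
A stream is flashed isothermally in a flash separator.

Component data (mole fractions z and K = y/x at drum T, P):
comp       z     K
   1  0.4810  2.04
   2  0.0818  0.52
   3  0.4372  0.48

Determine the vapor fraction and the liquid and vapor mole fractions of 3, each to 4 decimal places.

Rachford–Rice: g(ψ) = Σ zᵢ(Kᵢ−1)/(1+ψ(Kᵢ−1)) = 0.
g(0) = ΣzᵢKᵢ − 1 = 0.2336 and g(1) = 1 − Σzᵢ/Kᵢ = -0.3039, so a root lies in (0, 1).
Iterate (Newton) starting at ψ = 0.44:
  ψ = 0.4400: g = -0.00138, g' = -0.4739 → ψ = 0.4371
Converged at ψ = 0.4371.
Compositions from xᵢ = zᵢ/(1+ψ(Kᵢ−1)), yᵢ = Kᵢxᵢ:
  1: x = 0.3307, y = 0.6746
  2: x = 0.1035, y = 0.0538
  3: x = 0.5658, y = 0.2716

ψ = 0.4371, x_3 = 0.5658, y_3 = 0.2716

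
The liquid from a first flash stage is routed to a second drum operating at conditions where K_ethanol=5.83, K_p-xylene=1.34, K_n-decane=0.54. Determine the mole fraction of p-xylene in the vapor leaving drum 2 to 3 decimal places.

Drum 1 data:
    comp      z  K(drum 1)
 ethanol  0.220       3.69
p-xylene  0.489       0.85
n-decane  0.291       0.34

Drum 1:
Newton iteration, ψ₁⁰ = 0.5:
  ψ₁ = 0.500: g = -0.1136, g' = -0.585 → ψ₁ = 0.306
  ψ₁ = 0.306: g = 0.0072, g' = -0.690 → ψ₁ = 0.316
Converged at ψ₁ = 0.316.
Drum-1 compositions:
  ethanol: x = 0.119, y = 0.439
  p-xylene: x = 0.513, y = 0.436
  n-decane: x = 0.368, y = 0.125
Drum-2 feed = drum-1 liquid: z₂ = (0.1189, 0.5134, 0.3678).
Drum 2:
Let ψ₂ = V/F and solve Σ zᵢ(Kᵢ−1)/(1+ψ₂(Kᵢ−1)) = 0.
Check two-phase: ΣzᵢKᵢ = 1.579 > 1 and Σzᵢ/Kᵢ = 1.085 > 1, so g(0) = 0.579 > 0 and g(1) = -0.085 < 0.
Newton iteration, ψ₂⁰ = 0.32:
  ψ₂ = 0.320: g = 0.1846, g' = -0.583 → ψ₂ = 0.636
  ψ₂ = 0.636: g = 0.0452, g' = -0.363 → ψ₂ = 0.761
  ψ₂ = 0.761: g = 0.0011, g' = -0.349 → ψ₂ = 0.764
Converged at ψ₂ = 0.764.
  ethanol: x = 0.025, y = 0.148
  p-xylene: x = 0.407, y = 0.546
  n-decane: x = 0.567, y = 0.306

y_p-xylene (drum 2) = 0.546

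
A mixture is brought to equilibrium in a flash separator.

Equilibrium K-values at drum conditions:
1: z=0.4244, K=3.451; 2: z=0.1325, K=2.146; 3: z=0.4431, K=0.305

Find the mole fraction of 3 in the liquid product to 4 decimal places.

x_3 = 0.7462

Material balance + equilibrium reduce to Σ zᵢ(Kᵢ−1)/(1+β(Kᵢ−1)) = 0.
Feasibility: ΣzᵢKᵢ = 1.8841, Σzᵢ/Kᵢ = 1.6375 — both > 1, two phases present.
Iterate (Newton) starting at β = 0.5:
  β = 0.5000: g = 0.09197, g' = -1.0878 → β = 0.5846
  β = 0.5846: g = -0.00015, g' = -1.1003 → β = 0.5844
Converged at β = 0.5844.
Compositions from xᵢ = zᵢ/(1+β(Kᵢ−1)), yᵢ = Kᵢxᵢ:
  1: x = 0.1745, y = 0.6021
  2: x = 0.0794, y = 0.1703
  3: x = 0.7462, y = 0.2276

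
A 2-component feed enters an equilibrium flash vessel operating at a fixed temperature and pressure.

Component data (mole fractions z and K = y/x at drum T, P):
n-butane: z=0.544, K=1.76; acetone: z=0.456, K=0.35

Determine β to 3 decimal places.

β = 0.237

Binary case is linear: z₁(K₁−1)(1+β(K₂−1)) + z₂(K₂−1)(1+β(K₁−1)) = 0
⇒ β = [z₁(K₁−1)+z₂(K₂−1)] / [−(K₁−1)(K₂−1)] = 0.1170/0.4940 = 0.237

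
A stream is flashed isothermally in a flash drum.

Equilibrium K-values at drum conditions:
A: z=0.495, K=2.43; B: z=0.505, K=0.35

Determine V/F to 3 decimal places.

Material balance + equilibrium reduce to Σ zᵢ(Kᵢ−1)/(1+V/F(Kᵢ−1)) = 0.
Feasibility: ΣzᵢKᵢ = 1.380, Σzᵢ/Kᵢ = 1.647 — both > 1, two phases present.
Binary case is linear: z₁(K₁−1)(1+V/F(K₂−1)) + z₂(K₂−1)(1+V/F(K₁−1)) = 0
⇒ V/F = [z₁(K₁−1)+z₂(K₂−1)] / [−(K₁−1)(K₂−1)] = 0.3796/0.9295 = 0.408

V/F = 0.408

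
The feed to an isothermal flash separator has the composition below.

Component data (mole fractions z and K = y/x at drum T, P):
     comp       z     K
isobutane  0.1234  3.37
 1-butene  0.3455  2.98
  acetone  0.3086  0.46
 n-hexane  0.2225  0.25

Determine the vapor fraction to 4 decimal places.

Newton–Raphson from ψ = 0.5:
  ψ = 0.5000: g = -0.01767, g' = -0.9765 → ψ = 0.4819
Converged at ψ = 0.4819.

ψ = 0.4819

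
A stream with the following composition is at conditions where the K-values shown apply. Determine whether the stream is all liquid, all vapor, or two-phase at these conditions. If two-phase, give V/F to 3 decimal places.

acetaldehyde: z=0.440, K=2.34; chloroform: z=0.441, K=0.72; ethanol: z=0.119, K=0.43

ΣzᵢKᵢ = 1.398; Σzᵢ/Kᵢ = 1.077.
Both exceed 1, so a two-phase solution exists.
Rachford–Rice: g(ψ) = Σ zᵢ(Kᵢ−1)/(1+ψ(Kᵢ−1)) = 0.
Iterate (Newton) starting at ψ = 0.5:
  ψ = 0.500: g = 0.1146, g' = -0.406 → ψ = 0.783
  ψ = 0.783: g = 0.0072, g' = -0.371 → ψ = 0.802
Converged at ψ = 0.802.

two-phase, V/F = 0.802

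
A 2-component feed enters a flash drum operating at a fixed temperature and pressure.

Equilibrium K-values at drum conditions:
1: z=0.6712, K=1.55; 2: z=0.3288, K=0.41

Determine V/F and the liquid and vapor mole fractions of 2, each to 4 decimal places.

V/F = 0.5398, x_2 = 0.4825, y_2 = 0.1978

Material balance + equilibrium reduce to Σ zᵢ(Kᵢ−1)/(1+V/F(Kᵢ−1)) = 0.
g(0) = ΣzᵢKᵢ − 1 = 0.1752 and g(1) = 1 − Σzᵢ/Kᵢ = -0.2350, so a root lies in (0, 1).
Newton iteration, V/F⁰ = 0.5:
  V/F = 0.5000: g = 0.01437, g' = -0.3552 → V/F = 0.5405
  V/F = 0.5405: g = -0.00024, g' = -0.3674 → V/F = 0.5398
Converged at V/F = 0.5398.
Compositions from xᵢ = zᵢ/(1+V/F(Kᵢ−1)), yᵢ = Kᵢxᵢ:
  1: x = 0.5175, y = 0.8022
  2: x = 0.4825, y = 0.1978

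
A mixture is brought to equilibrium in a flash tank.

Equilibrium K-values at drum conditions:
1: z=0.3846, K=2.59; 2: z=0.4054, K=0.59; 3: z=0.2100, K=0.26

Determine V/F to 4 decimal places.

V/F = 0.3346

Newton iteration, V/F⁰ = 0.45:
  V/F = 0.4500: g = -0.08034, g' = -0.6913 → V/F = 0.3338
  V/F = 0.3338: g = 0.00055, g' = -0.7092 → V/F = 0.3346
Converged at V/F = 0.3346.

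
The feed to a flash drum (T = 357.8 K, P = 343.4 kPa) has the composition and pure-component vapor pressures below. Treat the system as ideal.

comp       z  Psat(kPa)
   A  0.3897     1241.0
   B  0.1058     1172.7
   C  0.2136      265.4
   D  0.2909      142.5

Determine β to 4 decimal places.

β = 0.8516

Raoult's law: Kᵢ = Pᵢˢᵃᵗ/P = Pᵢˢᵃᵗ/343.4.
  K_A = 1241.0/343.4 = 3.613861, K_B = 1172.7/343.4 = 3.414968, K_C = 265.4/343.4 = 0.772860, K_D = 142.5/343.4 = 0.414968
Newton iteration, β⁰ = 0.5:
  β = 0.5000: g = 0.26201, g' = -0.8399 → β = 0.8120
  β = 0.8120: g = 0.02886, g' = -0.7213 → β = 0.8520
  β = 0.8520: g = -0.00024, g' = -0.7344 → β = 0.8516
Converged at β = 0.8516.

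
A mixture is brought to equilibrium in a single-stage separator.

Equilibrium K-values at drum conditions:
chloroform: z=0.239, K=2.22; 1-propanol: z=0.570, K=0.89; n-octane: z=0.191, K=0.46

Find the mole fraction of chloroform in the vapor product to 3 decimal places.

Iterate (Newton) starting at β = 0.5:
  β = 0.500: g = -0.0265, g' = -0.249 → β = 0.394
  β = 0.394: g = 0.0005, g' = -0.260 → β = 0.395
Converged at β = 0.395.
Compositions from xᵢ = zᵢ/(1+β(Kᵢ−1)), yᵢ = Kᵢxᵢ:
  chloroform: x = 0.161, y = 0.358
  1-propanol: x = 0.596, y = 0.530
  n-octane: x = 0.243, y = 0.112

y_chloroform = 0.358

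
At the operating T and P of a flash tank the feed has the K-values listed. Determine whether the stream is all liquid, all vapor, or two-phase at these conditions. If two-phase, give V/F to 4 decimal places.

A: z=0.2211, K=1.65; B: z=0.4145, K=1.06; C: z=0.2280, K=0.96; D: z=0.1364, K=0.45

ΣzᵢKᵢ = 1.0844; Σzᵢ/Kᵢ = 1.0656.
Both exceed 1, so a two-phase solution exists.
Newton–Raphson from ψ = 0.5:
  ψ = 0.5000: g = 0.01983, g' = -0.1335 → ψ = 0.6485
  ψ = 0.6485: g = -0.00094, g' = -0.1477 → ψ = 0.6421
Converged at ψ = 0.6421.

two-phase, V/F = 0.6421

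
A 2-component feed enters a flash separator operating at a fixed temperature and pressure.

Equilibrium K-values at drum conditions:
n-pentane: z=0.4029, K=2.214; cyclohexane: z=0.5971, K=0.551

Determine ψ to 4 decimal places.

ψ = 0.4055

Let ψ = V/F and solve Σ zᵢ(Kᵢ−1)/(1+ψ(Kᵢ−1)) = 0.
Feasibility: ΣzᵢKᵢ = 1.2210, Σzᵢ/Kᵢ = 1.2656 — both > 1, two phases present.
Newton iteration, ψ⁰ = 0.35:
  ψ = 0.3500: g = 0.02518, g' = -0.4619 → ψ = 0.4045
  ψ = 0.4045: g = 0.00043, g' = -0.4468 → ψ = 0.4055
Converged at ψ = 0.4055.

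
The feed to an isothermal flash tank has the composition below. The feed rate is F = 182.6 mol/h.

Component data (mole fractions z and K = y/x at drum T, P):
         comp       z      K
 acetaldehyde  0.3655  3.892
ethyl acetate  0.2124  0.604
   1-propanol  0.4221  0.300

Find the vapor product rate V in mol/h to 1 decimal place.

Let ψ = V/F and solve Σ zᵢ(Kᵢ−1)/(1+ψ(Kᵢ−1)) = 0.
Feasibility: ΣzᵢKᵢ = 1.6774, Σzᵢ/Kᵢ = 1.8526 — both > 1, two phases present.
Newton–Raphson from ψ = 0.5:
  ψ = 0.5000: g = -0.12730, g' = -1.0523 → ψ = 0.3790
  ψ = 0.3790: g = 0.00314, g' = -1.1250 → ψ = 0.3818
Converged at ψ = 0.3818.
Then V = ψ·F = 0.3818·182.6 = 69.7 mol/h and L = F − V = 112.9 mol/h.

V = 69.7 mol/h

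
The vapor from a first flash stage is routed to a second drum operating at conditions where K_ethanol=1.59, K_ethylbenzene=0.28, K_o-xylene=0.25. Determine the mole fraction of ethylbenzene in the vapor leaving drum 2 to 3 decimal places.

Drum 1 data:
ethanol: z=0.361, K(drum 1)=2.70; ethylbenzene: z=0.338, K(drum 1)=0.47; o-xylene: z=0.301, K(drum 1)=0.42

Drum 1:
Newton–Raphson from ψ₁ = 0.69:
  ψ₁ = 0.690: g = -0.2911, g' = -0.738 → ψ₁ = 0.296
  ψ₁ = 0.296: g = -0.0148, g' = -0.743 → ψ₁ = 0.276
Converged at ψ₁ = 0.276.
Drum-1 compositions:
  ethanol: x = 0.246, y = 0.663
  ethylbenzene: x = 0.396, y = 0.186
  o-xylene: x = 0.358, y = 0.151
Drum-2 feed = drum-1 vapor: z₂ = (0.6634, 0.1861, 0.1505).
Drum 2:
Let ψ₂ = V/F and solve Σ zᵢ(Kᵢ−1)/(1+ψ₂(Kᵢ−1)) = 0.
g(0) = ΣzᵢKᵢ − 1 = 0.145 and g(1) = 1 − Σzᵢ/Kᵢ = -0.684, so a root lies in (0, 1).
Newton–Raphson from ψ₂ = 0.55:
  ψ₂ = 0.550: g = -0.1185, g' = -0.641 → ψ₂ = 0.365
  ψ₂ = 0.365: g = -0.0153, g' = -0.495 → ψ₂ = 0.334
Converged at ψ₂ = 0.334.
  ethanol: x = 0.554, y = 0.881
  ethylbenzene: x = 0.245, y = 0.069
  o-xylene: x = 0.201, y = 0.050

y_ethylbenzene (drum 2) = 0.069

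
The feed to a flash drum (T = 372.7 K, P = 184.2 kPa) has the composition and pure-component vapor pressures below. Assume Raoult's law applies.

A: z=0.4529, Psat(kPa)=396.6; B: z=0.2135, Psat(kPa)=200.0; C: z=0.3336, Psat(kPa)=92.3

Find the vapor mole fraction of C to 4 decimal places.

y_C = 0.2852

Raoult's law: Kᵢ = Pᵢˢᵃᵗ/P = Pᵢˢᵃᵗ/184.2.
  K_A = 396.6/184.2 = 2.153094, K_B = 200.0/184.2 = 1.085776, K_C = 92.3/184.2 = 0.501086
Let β = V/F and solve Σ zᵢ(Kᵢ−1)/(1+β(Kᵢ−1)) = 0.
Check two-phase: ΣzᵢKᵢ = 1.3741 > 1 and Σzᵢ/Kᵢ = 1.0727 > 1, so g(0) = 0.3741 > 0 and g(1) = -0.0727 < 0.
Newton iteration, β⁰ = 0.5:
  β = 0.5000: g = 0.12706, g' = -0.3911 → β = 0.8248
  β = 0.8248: g = 0.00193, g' = -0.3993 → β = 0.8297
Converged at β = 0.8297.
Compositions from xᵢ = zᵢ/(1+β(Kᵢ−1)), yᵢ = Kᵢxᵢ:
  A: x = 0.2315, y = 0.4984
  B: x = 0.1993, y = 0.2164
  C: x = 0.5692, y = 0.2852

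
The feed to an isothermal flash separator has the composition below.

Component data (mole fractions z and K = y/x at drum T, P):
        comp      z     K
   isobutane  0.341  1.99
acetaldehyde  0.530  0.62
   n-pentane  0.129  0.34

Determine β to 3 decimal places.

β = 0.116

Rachford–Rice: g(β) = Σ zᵢ(Kᵢ−1)/(1+β(Kᵢ−1)) = 0.
g(0) = ΣzᵢKᵢ − 1 = 0.051 and g(1) = 1 − Σzᵢ/Kᵢ = -0.406, so a root lies in (0, 1).
Newton iteration, β⁰ = 0.5:
  β = 0.500: g = -0.1499, g' = -0.391 → β = 0.117
  β = 0.117: g = -0.0005, g' = -0.418 → β = 0.116
Converged at β = 0.116.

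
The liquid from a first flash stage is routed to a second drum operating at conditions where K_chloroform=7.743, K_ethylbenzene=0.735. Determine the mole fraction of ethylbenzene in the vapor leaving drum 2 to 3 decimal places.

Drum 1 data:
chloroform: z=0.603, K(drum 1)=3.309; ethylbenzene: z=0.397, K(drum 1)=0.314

Drum 1:
Rachford–Rice: g(ψ₁) = Σ zᵢ(Kᵢ−1)/(1+ψ₁(Kᵢ−1)) = 0.
Feasibility: ΣzᵢKᵢ = 2.120, Σzᵢ/Kᵢ = 1.447 — both > 1, two phases present.
Iterate (Newton) starting at ψ₁ = 0.43:
  ψ₁ = 0.430: g = 0.3124, g' = -1.185 → ψ₁ = 0.694
  ψ₁ = 0.694: g = 0.0157, g' = -1.155 → ψ₁ = 0.707
Converged at ψ₁ = 0.707.
Drum-1 compositions:
  chloroform: x = 0.229, y = 0.758
  ethylbenzene: x = 0.771, y = 0.242
Drum-2 feed = drum-1 liquid: z₂ = (0.2290, 0.7710).
Drum 2:
Let ψ₂ = V/F and solve Σ zᵢ(Kᵢ−1)/(1+ψ₂(Kᵢ−1)) = 0.
g(0) = ΣzᵢKᵢ − 1 = 1.340 and g(1) = 1 − Σzᵢ/Kᵢ = -0.078, so a root lies in (0, 1).
Iterate (Newton) starting at ψ₂ = 0.5:
  ψ₂ = 0.500: g = 0.1178, g' = -0.617 → ψ₂ = 0.691
  ψ₂ = 0.691: g = 0.0228, g' = -0.406 → ψ₂ = 0.747
  ψ₂ = 0.747: g = 0.0011, g' = -0.370 → ψ₂ = 0.750
Converged at ψ₂ = 0.750.
  chloroform: x = 0.038, y = 0.293
  ethylbenzene: x = 0.962, y = 0.707

y_ethylbenzene (drum 2) = 0.707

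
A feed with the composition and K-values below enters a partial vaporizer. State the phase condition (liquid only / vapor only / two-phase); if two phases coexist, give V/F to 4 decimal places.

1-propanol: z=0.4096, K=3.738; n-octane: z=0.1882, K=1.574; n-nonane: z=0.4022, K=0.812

vapor only

ΣzᵢKᵢ = 2.1539; Σzᵢ/Kᵢ = 0.7245.
Since Σzᵢ/Kᵢ < 1 the mixture is above its dew point — single vapor phase.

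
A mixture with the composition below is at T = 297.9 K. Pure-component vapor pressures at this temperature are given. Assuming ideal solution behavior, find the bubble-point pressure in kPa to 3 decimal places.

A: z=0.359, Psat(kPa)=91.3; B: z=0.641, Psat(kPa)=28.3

Pbub = 50.917 kPa

At the bubble point ψ → 0, so ΣzᵢKᵢ = 1 with Kᵢ = Pᵢˢᵃᵗ/P ⇒ P = ΣzᵢPᵢˢᵃᵗ.
P = 0.359·91.3 + 0.641·28.3 = 50.917 kPa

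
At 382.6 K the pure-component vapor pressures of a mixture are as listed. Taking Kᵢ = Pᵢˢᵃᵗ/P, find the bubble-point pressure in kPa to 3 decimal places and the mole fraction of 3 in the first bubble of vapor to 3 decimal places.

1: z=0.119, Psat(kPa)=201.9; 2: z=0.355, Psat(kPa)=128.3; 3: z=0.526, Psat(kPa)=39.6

Pbub = 90.402 kPa, y_3 = 0.230

At the bubble point ψ → 0, so ΣzᵢKᵢ = 1 with Kᵢ = Pᵢˢᵃᵗ/P ⇒ P = ΣzᵢPᵢˢᵃᵗ.
P = 0.119·201.9 + 0.355·128.3 + 0.526·39.6 = 90.402 kPa
yᵢ = zᵢPᵢˢᵃᵗ/P ⇒ y_3 = 0.526·39.6/90.402 = 0.230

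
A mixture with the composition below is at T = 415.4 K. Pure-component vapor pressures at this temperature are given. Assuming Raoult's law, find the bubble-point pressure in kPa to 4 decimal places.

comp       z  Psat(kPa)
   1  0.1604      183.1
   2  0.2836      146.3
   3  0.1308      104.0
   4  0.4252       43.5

At the bubble point ψ → 0, so ΣzᵢKᵢ = 1 with Kᵢ = Pᵢˢᵃᵗ/P ⇒ P = ΣzᵢPᵢˢᵃᵗ.
P = 0.1604·183.1 + 0.2836·146.3 + 0.1308·104.0 + 0.4252·43.5 = 102.9593 kPa

Pbub = 102.9593 kPa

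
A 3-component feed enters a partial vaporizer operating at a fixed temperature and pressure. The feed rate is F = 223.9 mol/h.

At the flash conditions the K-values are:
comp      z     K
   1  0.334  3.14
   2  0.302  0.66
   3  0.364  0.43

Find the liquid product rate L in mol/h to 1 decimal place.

L = 135.1 mol/h

Let ψ = V/F and solve Σ zᵢ(Kᵢ−1)/(1+ψ(Kᵢ−1)) = 0.
Feasibility: ΣzᵢKᵢ = 1.405, Σzᵢ/Kᵢ = 1.410 — both > 1, two phases present.
Iterate (Newton) starting at ψ = 0.44:
  ψ = 0.440: g = -0.0295, g' = -0.665 → ψ = 0.396
Converged at ψ = 0.396.
Then V = ψ·F = 0.3964·223.9 = 88.8 mol/h and L = F − V = 135.1 mol/h.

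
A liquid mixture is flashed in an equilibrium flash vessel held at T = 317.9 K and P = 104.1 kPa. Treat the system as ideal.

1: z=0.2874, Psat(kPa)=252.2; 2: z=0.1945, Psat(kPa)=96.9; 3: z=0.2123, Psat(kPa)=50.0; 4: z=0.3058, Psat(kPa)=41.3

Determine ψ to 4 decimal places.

ψ = 0.1515

Raoult's law: Kᵢ = Pᵢˢᵃᵗ/P = Pᵢˢᵃᵗ/104.1.
  K_1 = 252.2/104.1 = 2.422671, K_2 = 96.9/104.1 = 0.930836, K_3 = 50.0/104.1 = 0.480307, K_4 = 41.3/104.1 = 0.396734
Let ψ = V/F and solve Σ zᵢ(Kᵢ−1)/(1+ψ(Kᵢ−1)) = 0.
g(0) = ΣzᵢKᵢ − 1 = 0.1006 and g(1) = 1 − Σzᵢ/Kᵢ = -0.5404, so a root lies in (0, 1).
Newton–Raphson from ψ = 0.5:
  ψ = 0.5000: g = -0.18823, g' = -0.5325 → ψ = 0.1465
  ψ = 0.1465: g = 0.00299, g' = -0.6004 → ψ = 0.1515
Converged at ψ = 0.1515.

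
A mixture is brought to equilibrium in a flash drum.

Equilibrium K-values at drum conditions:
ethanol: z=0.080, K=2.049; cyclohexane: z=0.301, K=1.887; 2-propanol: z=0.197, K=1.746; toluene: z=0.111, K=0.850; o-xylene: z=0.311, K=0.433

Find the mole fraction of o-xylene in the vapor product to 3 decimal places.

Material balance + equilibrium reduce to Σ zᵢ(Kᵢ−1)/(1+V/F(Kᵢ−1)) = 0.
Check two-phase: ΣzᵢKᵢ = 1.305 > 1 and Σzᵢ/Kᵢ = 1.160 > 1, so g(0) = 0.305 > 0 and g(1) = -0.160 < 0.
Newton–Raphson from V/F = 0.5:
  V/F = 0.500: g = 0.0829, g' = -0.407 → V/F = 0.704
  V/F = 0.704: g = -0.0029, g' = -0.446 → V/F = 0.697
Converged at V/F = 0.697.
Compositions from xᵢ = zᵢ/(1+V/F(Kᵢ−1)), yᵢ = Kᵢxᵢ:
  ethanol: x = 0.046, y = 0.095
  cyclohexane: x = 0.186, y = 0.351
  2-propanol: x = 0.130, y = 0.226
  toluene: x = 0.124, y = 0.105
  o-xylene: x = 0.514, y = 0.223

y_o-xylene = 0.223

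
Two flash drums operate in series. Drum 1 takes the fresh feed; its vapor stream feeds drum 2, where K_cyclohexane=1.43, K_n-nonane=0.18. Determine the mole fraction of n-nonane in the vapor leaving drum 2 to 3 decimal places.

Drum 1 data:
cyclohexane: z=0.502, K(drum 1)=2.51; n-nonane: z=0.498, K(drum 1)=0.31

Drum 1:
Material balance + equilibrium reduce to Σ zᵢ(Kᵢ−1)/(1+ψ₁(Kᵢ−1)) = 0.
Check two-phase: ΣzᵢKᵢ = 1.414 > 1 and Σzᵢ/Kᵢ = 1.806 > 1, so g(0) = 0.414 > 0 and g(1) = -0.806 < 0.
Newton–Raphson from ψ₁ = 0.5:
  ψ₁ = 0.500: g = -0.0927, g' = -0.924 → ψ₁ = 0.400
  ψ₁ = 0.400: g = -0.0018, g' = -0.897 → ψ₁ = 0.398
Converged at ψ₁ = 0.398.
Drum-1 compositions:
  cyclohexane: x = 0.314, y = 0.787
  n-nonane: x = 0.686, y = 0.213
Drum-2 feed = drum-1 vapor: z₂ = (0.7872, 0.2128).
Drum 2:
Rachford–Rice: g(ψ₂) = Σ zᵢ(Kᵢ−1)/(1+ψ₂(Kᵢ−1)) = 0.
Check two-phase: ΣzᵢKᵢ = 1.164 > 1 and Σzᵢ/Kᵢ = 1.733 > 1, so g(0) = 0.164 > 0 and g(1) = -0.733 < 0.
Binary case is linear: z₁(K₁−1)(1+ψ₂(K₂−1)) + z₂(K₂−1)(1+ψ₂(K₁−1)) = 0
⇒ ψ₂ = [z₁(K₁−1)+z₂(K₂−1)] / [−(K₁−1)(K₂−1)] = 0.1640/0.3526 = 0.465
  cyclohexane: x = 0.656, y = 0.938
  n-nonane: x = 0.344, y = 0.062

y_n-nonane (drum 2) = 0.062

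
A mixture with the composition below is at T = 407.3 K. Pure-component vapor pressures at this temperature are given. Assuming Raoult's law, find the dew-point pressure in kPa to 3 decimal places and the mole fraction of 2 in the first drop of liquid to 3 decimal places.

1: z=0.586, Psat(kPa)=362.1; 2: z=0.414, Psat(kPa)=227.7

Pdew = 290.992 kPa, x_2 = 0.529

At the dew point ψ → 1, so Σzᵢ/Kᵢ = 1 with Kᵢ = Pᵢˢᵃᵗ/P ⇒ 1/P = Σzᵢ/Pᵢˢᵃᵗ.
1/P = 0.586/362.1 + 0.414/227.7 = 0.003437 ⇒ P = 290.992 kPa
xᵢ = zᵢP/Pᵢˢᵃᵗ ⇒ x_2 = 0.414·290.992/227.7 = 0.529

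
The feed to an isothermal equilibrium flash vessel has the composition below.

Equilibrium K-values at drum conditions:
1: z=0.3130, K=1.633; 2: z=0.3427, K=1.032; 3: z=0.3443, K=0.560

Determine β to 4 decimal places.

β = 0.3160

Let β = V/F and solve Σ zᵢ(Kᵢ−1)/(1+β(Kᵢ−1)) = 0.
Feasibility: ΣzᵢKᵢ = 1.0576, Σzᵢ/Kᵢ = 1.1386 — both > 1, two phases present.
Newton iteration, β⁰ = 0.41:
  β = 0.4100: g = -0.01671, g' = -0.1786 → β = 0.3165
  β = 0.3165: g = -0.00008, g' = -0.1774 → β = 0.3160
Converged at β = 0.3160.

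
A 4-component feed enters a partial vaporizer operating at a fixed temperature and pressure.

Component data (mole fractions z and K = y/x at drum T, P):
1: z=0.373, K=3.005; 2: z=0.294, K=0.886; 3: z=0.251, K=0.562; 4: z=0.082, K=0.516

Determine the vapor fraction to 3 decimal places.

ψ = 0.842

Material balance + equilibrium reduce to Σ zᵢ(Kᵢ−1)/(1+ψ(Kᵢ−1)) = 0.
g(0) = ΣzᵢKᵢ − 1 = 0.565 and g(1) = 1 − Σzᵢ/Kᵢ = -0.061, so a root lies in (0, 1).
Iterate (Newton) starting at ψ = 0.63:
  ψ = 0.630: g = 0.0854, g' = -0.429 → ψ = 0.829
  ψ = 0.829: g = 0.0049, g' = -0.389 → ψ = 0.842
Converged at ψ = 0.842.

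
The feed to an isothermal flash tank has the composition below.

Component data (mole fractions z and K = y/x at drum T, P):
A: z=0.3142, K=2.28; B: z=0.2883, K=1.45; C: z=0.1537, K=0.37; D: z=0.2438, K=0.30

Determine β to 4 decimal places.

Let β = V/F and solve Σ zᵢ(Kᵢ−1)/(1+β(Kᵢ−1)) = 0.
Feasibility: ΣzᵢKᵢ = 1.2644, Σzᵢ/Kᵢ = 1.5647 — both > 1, two phases present.
Iterate (Newton) starting at β = 0.48:
  β = 0.4800: g = -0.04002, g' = -0.6333 → β = 0.4168
  β = 0.4168: g = -0.00078, g' = -0.6106 → β = 0.4155
Converged at β = 0.4155.

β = 0.4155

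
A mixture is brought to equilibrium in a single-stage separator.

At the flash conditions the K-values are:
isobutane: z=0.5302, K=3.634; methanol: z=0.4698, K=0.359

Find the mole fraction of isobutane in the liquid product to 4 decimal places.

x_isobutane = 0.1957

Material balance + equilibrium reduce to Σ zᵢ(Kᵢ−1)/(1+ψ(Kᵢ−1)) = 0.
Feasibility: ΣzᵢKᵢ = 2.0954, Σzᵢ/Kᵢ = 1.4545 — both > 1, two phases present.
Newton iteration, ψ⁰ = 0.5:
  ψ = 0.5000: g = 0.15956, g' = -1.1033 → ψ = 0.6446
  ψ = 0.6446: g = 0.00444, g' = -1.0660 → ψ = 0.6488
Converged at ψ = 0.6488.
Compositions from xᵢ = zᵢ/(1+ψ(Kᵢ−1)), yᵢ = Kᵢxᵢ:
  isobutane: x = 0.1957, y = 0.7113
  methanol: x = 0.8043, y = 0.2887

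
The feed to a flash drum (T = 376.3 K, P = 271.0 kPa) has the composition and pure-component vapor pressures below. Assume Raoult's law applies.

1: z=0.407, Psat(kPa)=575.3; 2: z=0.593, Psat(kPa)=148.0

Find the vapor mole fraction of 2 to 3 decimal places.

y_2 = 0.389

Raoult's law: Kᵢ = Pᵢˢᵃᵗ/P = Pᵢˢᵃᵗ/271.0.
  K_1 = 575.3/271.0 = 2.12288, K_2 = 148.0/271.0 = 0.54613
Material balance + equilibrium reduce to Σ zᵢ(Kᵢ−1)/(1+β(Kᵢ−1)) = 0.
Feasibility: ΣzᵢKᵢ = 1.188, Σzᵢ/Kᵢ = 1.278 — both > 1, two phases present.
Binary case is linear: z₁(K₁−1)(1+β(K₂−1)) + z₂(K₂−1)(1+β(K₁−1)) = 0
⇒ β = [z₁(K₁−1)+z₂(K₂−1)] / [−(K₁−1)(K₂−1)] = 0.1879/0.5096 = 0.369
Compositions from xᵢ = zᵢ/(1+β(Kᵢ−1)), yᵢ = Kᵢxᵢ:
  1: x = 0.288, y = 0.611
  2: x = 0.712, y = 0.389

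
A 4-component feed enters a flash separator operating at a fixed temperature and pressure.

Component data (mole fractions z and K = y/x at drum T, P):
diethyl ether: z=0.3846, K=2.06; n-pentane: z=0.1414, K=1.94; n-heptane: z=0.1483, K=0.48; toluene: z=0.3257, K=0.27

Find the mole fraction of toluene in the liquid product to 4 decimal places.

Iterate (Newton) starting at ψ = 0.5:
  ψ = 0.5000: g = -0.12176, g' = -0.7461 → ψ = 0.3368
  ψ = 0.3368: g = -0.00739, g' = -0.6709 → ψ = 0.3258
Converged at ψ = 0.3258.
Compositions from xᵢ = zᵢ/(1+ψ(Kᵢ−1)), yᵢ = Kᵢxᵢ:
  diethyl ether: x = 0.2859, y = 0.5889
  n-pentane: x = 0.1083, y = 0.2100
  n-heptane: x = 0.1785, y = 0.0857
  toluene: x = 0.4273, y = 0.1154

x_toluene = 0.4273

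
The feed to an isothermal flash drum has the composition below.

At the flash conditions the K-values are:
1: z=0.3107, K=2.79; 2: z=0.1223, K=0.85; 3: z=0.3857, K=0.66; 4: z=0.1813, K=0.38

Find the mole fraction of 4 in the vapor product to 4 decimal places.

y_4 = 0.0921

Iterate (Newton) starting at ψ = 0.37:
  ψ = 0.3700: g = 0.01927, g' = -0.5391 → ψ = 0.4057
  ψ = 0.4057: g = 0.00032, g' = -0.5216 → ψ = 0.4064
Converged at ψ = 0.4064.
Compositions from xᵢ = zᵢ/(1+ψ(Kᵢ−1)), yᵢ = Kᵢxᵢ:
  1: x = 0.1799, y = 0.5018
  2: x = 0.1302, y = 0.1107
  3: x = 0.4475, y = 0.2954
  4: x = 0.2424, y = 0.0921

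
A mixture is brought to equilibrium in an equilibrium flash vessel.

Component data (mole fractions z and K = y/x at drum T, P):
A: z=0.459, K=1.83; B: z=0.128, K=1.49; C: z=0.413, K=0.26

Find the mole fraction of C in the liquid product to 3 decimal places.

x_C = 0.504

Rachford–Rice: g(V/F) = Σ zᵢ(Kᵢ−1)/(1+V/F(Kᵢ−1)) = 0.
Check two-phase: ΣzᵢKᵢ = 1.138 > 1 and Σzᵢ/Kᵢ = 1.925 > 1, so g(0) = 0.138 > 0 and g(1) = -0.925 < 0.
Newton iteration, V/F⁰ = 0.5:
  V/F = 0.500: g = -0.1655, g' = -0.748 → V/F = 0.279
  V/F = 0.279: g = -0.0204, g' = -0.591 → V/F = 0.244
Converged at V/F = 0.244.
Compositions from xᵢ = zᵢ/(1+V/F(Kᵢ−1)), yᵢ = Kᵢxᵢ:
  A: x = 0.382, y = 0.699
  B: x = 0.114, y = 0.170
  C: x = 0.504, y = 0.131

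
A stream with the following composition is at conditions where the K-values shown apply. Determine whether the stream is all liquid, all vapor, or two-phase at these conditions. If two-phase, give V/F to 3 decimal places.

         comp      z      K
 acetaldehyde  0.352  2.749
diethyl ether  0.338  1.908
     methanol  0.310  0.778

ΣzᵢKᵢ = 1.854; Σzᵢ/Kᵢ = 0.704.
Since Σzᵢ/Kᵢ < 1 the mixture is above its dew point — single vapor phase.

all vapor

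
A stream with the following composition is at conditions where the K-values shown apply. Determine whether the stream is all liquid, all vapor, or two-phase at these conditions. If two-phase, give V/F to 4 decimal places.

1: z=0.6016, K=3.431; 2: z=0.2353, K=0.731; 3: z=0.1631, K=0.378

all vapor

ΣzᵢKᵢ = 2.2977; Σzᵢ/Kᵢ = 0.9287.
Since Σzᵢ/Kᵢ < 1 the mixture is above its dew point — single vapor phase.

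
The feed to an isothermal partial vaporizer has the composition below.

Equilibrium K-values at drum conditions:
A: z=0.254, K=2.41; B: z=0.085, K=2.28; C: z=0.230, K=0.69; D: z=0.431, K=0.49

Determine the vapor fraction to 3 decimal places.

ψ = 0.285

Let ψ = V/F and solve Σ zᵢ(Kᵢ−1)/(1+ψ(Kᵢ−1)) = 0.
Feasibility: ΣzᵢKᵢ = 1.176, Σzᵢ/Kᵢ = 1.356 — both > 1, two phases present.
Newton iteration, ψ⁰ = 0.41:
  ψ = 0.410: g = -0.0613, g' = -0.471 → ψ = 0.280
  ψ = 0.280: g = 0.0025, g' = -0.514 → ψ = 0.285
Converged at ψ = 0.285.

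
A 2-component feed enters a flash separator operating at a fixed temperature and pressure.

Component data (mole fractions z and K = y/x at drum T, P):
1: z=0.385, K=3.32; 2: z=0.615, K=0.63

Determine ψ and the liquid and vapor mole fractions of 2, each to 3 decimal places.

ψ = 0.775, x_2 = 0.862, y_2 = 0.543

Let ψ = V/F and solve Σ zᵢ(Kᵢ−1)/(1+ψ(Kᵢ−1)) = 0.
Check two-phase: ΣzᵢKᵢ = 1.666 > 1 and Σzᵢ/Kᵢ = 1.092 > 1, so g(0) = 0.666 > 0 and g(1) = -0.092 < 0.
Binary case is linear: z₁(K₁−1)(1+ψ(K₂−1)) + z₂(K₂−1)(1+ψ(K₁−1)) = 0
⇒ ψ = [z₁(K₁−1)+z₂(K₂−1)] / [−(K₁−1)(K₂−1)] = 0.6656/0.8584 = 0.775
Compositions from xᵢ = zᵢ/(1+ψ(Kᵢ−1)), yᵢ = Kᵢxᵢ:
  1: x = 0.138, y = 0.457
  2: x = 0.862, y = 0.543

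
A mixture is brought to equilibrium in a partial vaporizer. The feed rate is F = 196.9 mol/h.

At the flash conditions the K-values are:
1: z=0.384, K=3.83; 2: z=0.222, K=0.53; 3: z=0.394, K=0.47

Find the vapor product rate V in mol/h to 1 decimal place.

Let ψ = V/F and solve Σ zᵢ(Kᵢ−1)/(1+ψ(Kᵢ−1)) = 0.
g(0) = ΣzᵢKᵢ − 1 = 0.774 and g(1) = 1 − Σzᵢ/Kᵢ = -0.357, so a root lies in (0, 1).
Newton iteration, ψ⁰ = 0.6:
  ψ = 0.600: g = -0.0487, g' = -0.756 → ψ = 0.536
  ψ = 0.536: g = 0.0010, g' = -0.789 → ψ = 0.537
Converged at ψ = 0.537.
Then V = ψ·F = 0.5368·196.9 = 105.7 mol/h and L = F − V = 91.2 mol/h.

V = 105.7 mol/h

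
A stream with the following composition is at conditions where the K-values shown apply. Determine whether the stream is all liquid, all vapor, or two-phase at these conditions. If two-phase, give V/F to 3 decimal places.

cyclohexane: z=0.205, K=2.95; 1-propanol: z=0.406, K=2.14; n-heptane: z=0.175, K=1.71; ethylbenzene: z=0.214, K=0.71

all vapor

ΣzᵢKᵢ = 1.925; Σzᵢ/Kᵢ = 0.663.
Since Σzᵢ/Kᵢ < 1 the mixture is above its dew point — single vapor phase.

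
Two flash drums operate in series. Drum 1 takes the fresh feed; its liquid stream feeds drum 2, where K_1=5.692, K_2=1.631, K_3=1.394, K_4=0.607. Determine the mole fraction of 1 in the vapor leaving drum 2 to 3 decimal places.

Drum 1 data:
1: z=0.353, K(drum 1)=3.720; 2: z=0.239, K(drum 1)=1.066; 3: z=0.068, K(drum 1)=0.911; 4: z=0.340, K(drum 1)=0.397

y_1 (drum 2) = 0.194

Drum 1:
Rachford–Rice: g(ψ₁) = Σ zᵢ(Kᵢ−1)/(1+ψ₁(Kᵢ−1)) = 0.
Feasibility: ΣzᵢKᵢ = 1.765, Σzᵢ/Kᵢ = 1.250 — both > 1, two phases present.
Iterate (Newton) starting at ψ₁ = 0.49:
  ψ₁ = 0.490: g = 0.1295, g' = -0.731 → ψ₁ = 0.667
  ψ₁ = 0.667: g = 0.0067, g' = -0.677 → ψ₁ = 0.677
Converged at ψ₁ = 0.677.
Drum-1 compositions:
  1: x = 0.124, y = 0.462
  2: x = 0.229, y = 0.244
  3: x = 0.072, y = 0.066
  4: x = 0.575, y = 0.228
Drum-2 feed = drum-1 liquid: z₂ = (0.1242, 0.2288, 0.0724, 0.5747).
Drum 2:
Newton–Raphson from ψ₂ = 0.6:
  ψ₂ = 0.600: g = -0.0150, g' = -0.395 → ψ₂ = 0.562
  ψ₂ = 0.562: g = 0.0003, g' = -0.410 → ψ₂ = 0.563
Converged at ψ₂ = 0.563.
  1: x = 0.034, y = 0.194
  2: x = 0.169, y = 0.275
  3: x = 0.059, y = 0.083
  4: x = 0.738, y = 0.448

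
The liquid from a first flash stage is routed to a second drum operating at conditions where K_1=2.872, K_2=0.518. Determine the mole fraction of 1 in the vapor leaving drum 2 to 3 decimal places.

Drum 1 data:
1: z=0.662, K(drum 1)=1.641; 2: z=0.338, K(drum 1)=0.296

Drum 1:
Binary case is linear: z₁(K₁−1)(1+ψ₁(K₂−1)) + z₂(K₂−1)(1+ψ₁(K₁−1)) = 0
⇒ ψ₁ = [z₁(K₁−1)+z₂(K₂−1)] / [−(K₁−1)(K₂−1)] = 0.1864/0.4513 = 0.413
Drum-1 compositions:
  1: x = 0.523, y = 0.859
  2: x = 0.477, y = 0.141
Drum-2 feed = drum-1 liquid: z₂ = (0.5234, 0.4766).
Drum 2:
Material balance + equilibrium reduce to Σ zᵢ(Kᵢ−1)/(1+ψ₂(Kᵢ−1)) = 0.
Feasibility: ΣzᵢKᵢ = 1.750, Σzᵢ/Kᵢ = 1.102 — both > 1, two phases present.
Binary case is linear: z₁(K₁−1)(1+ψ₂(K₂−1)) + z₂(K₂−1)(1+ψ₂(K₁−1)) = 0
⇒ ψ₂ = [z₁(K₁−1)+z₂(K₂−1)] / [−(K₁−1)(K₂−1)] = 0.7501/0.9023 = 0.831
  1: x = 0.205, y = 0.588
  2: x = 0.795, y = 0.412

y_1 (drum 2) = 0.588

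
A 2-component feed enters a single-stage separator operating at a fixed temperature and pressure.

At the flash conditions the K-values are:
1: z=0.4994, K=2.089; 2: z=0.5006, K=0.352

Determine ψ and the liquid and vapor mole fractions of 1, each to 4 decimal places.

Newton iteration, ψ⁰ = 0.58:
  ψ = 0.5800: g = -0.18640, g' = -0.7620 → ψ = 0.3354
  ψ = 0.3354: g = -0.01611, g' = -0.6609 → ψ = 0.3110
Converged at ψ = 0.3110.
Compositions from xᵢ = zᵢ/(1+ψ(Kᵢ−1)), yᵢ = Kᵢxᵢ:
  1: x = 0.3731, y = 0.7793
  2: x = 0.6269, y = 0.2207

ψ = 0.3110, x_1 = 0.3731, y_1 = 0.7793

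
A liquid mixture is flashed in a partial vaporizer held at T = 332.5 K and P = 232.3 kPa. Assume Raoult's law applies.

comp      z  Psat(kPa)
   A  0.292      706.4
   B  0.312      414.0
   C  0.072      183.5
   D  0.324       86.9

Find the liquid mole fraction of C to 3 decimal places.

Raoult's law: Kᵢ = Pᵢˢᵃᵗ/P = Pᵢˢᵃᵗ/232.3.
  K_A = 706.4/232.3 = 3.04090, K_B = 414.0/232.3 = 1.78218, K_C = 183.5/232.3 = 0.78993, K_D = 86.9/232.3 = 0.37409
Material balance + equilibrium reduce to Σ zᵢ(Kᵢ−1)/(1+ψ(Kᵢ−1)) = 0.
Feasibility: ΣzᵢKᵢ = 1.622, Σzᵢ/Kᵢ = 1.228 — both > 1, two phases present.
Newton–Raphson from ψ = 0.5:
  ψ = 0.500: g = 0.1583, g' = -0.669 → ψ = 0.736
  ψ = 0.736: g = -0.0012, g' = -0.712 → ψ = 0.735
Converged at ψ = 0.735.
Compositions from xᵢ = zᵢ/(1+ψ(Kᵢ−1)), yᵢ = Kᵢxᵢ:
  A: x = 0.117, y = 0.355
  B: x = 0.198, y = 0.353
  C: x = 0.085, y = 0.067
  D: x = 0.600, y = 0.224

x_C = 0.085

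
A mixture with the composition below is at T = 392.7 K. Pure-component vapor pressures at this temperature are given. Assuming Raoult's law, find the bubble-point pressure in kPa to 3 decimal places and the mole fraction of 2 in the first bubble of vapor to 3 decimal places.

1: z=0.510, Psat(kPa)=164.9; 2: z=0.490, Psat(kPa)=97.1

Pbub = 131.678 kPa, y_2 = 0.361

At the bubble point ψ → 0, so ΣzᵢKᵢ = 1 with Kᵢ = Pᵢˢᵃᵗ/P ⇒ P = ΣzᵢPᵢˢᵃᵗ.
P = 0.510·164.9 + 0.490·97.1 = 131.678 kPa
yᵢ = zᵢPᵢˢᵃᵗ/P ⇒ y_2 = 0.490·97.1/131.678 = 0.361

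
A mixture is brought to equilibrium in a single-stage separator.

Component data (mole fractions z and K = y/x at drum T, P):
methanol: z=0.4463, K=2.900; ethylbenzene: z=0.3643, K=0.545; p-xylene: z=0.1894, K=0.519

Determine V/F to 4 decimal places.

Material balance + equilibrium reduce to Σ zᵢ(Kᵢ−1)/(1+V/F(Kᵢ−1)) = 0.
Check two-phase: ΣzᵢKᵢ = 1.5911 > 1 and Σzᵢ/Kᵢ = 1.1873 > 1, so g(0) = 0.5911 > 0 and g(1) = -0.1873 < 0.
Newton iteration, V/F⁰ = 0.38:
  V/F = 0.3800: g = 0.18055, g' = -0.7192 → V/F = 0.6310
  V/F = 0.6310: g = 0.02230, g' = -0.5719 → V/F = 0.6700
  V/F = 0.6700: g = 0.00018, g' = -0.5633 → V/F = 0.6703
Converged at V/F = 0.6703.

V/F = 0.6703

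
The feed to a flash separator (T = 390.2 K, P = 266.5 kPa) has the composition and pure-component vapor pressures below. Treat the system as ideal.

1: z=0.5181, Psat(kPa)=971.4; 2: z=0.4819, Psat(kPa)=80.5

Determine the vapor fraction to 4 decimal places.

ψ = 0.5601

Raoult's law: Kᵢ = Pᵢˢᵃᵗ/P = Pᵢˢᵃᵗ/266.5.
  K_1 = 971.4/266.5 = 3.645028, K_2 = 80.5/266.5 = 0.302064
Let ψ = V/F and solve Σ zᵢ(Kᵢ−1)/(1+ψ(Kᵢ−1)) = 0.
g(0) = ΣzᵢKᵢ − 1 = 1.0341 and g(1) = 1 − Σzᵢ/Kᵢ = -0.7375, so a root lies in (0, 1).
Binary case is linear: z₁(K₁−1)(1+ψ(K₂−1)) + z₂(K₂−1)(1+ψ(K₁−1)) = 0
⇒ ψ = [z₁(K₁−1)+z₂(K₂−1)] / [−(K₁−1)(K₂−1)] = 1.03405/1.84606 = 0.5601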